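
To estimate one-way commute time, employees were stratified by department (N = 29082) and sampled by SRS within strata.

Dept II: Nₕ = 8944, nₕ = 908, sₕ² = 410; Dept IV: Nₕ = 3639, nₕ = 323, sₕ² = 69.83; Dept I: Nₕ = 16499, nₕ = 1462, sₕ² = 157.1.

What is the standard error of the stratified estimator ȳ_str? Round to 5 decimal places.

Var(ȳ_str) = Σₕ Wₕ²(1 − fₕ)sₕ²/nₕ with Wₕ = Nₕ/N, N = 29082.
Dept II: Wₕ = 0.30754419; term = 0.30754419²·(1 − 0.10152057)·410/908 = 0.038372596.
Dept IV: Wₕ = 0.12512895; term = 0.12512895²·(1 − 0.08876065)·69.83/323 = 0.0030845198.
Dept I: Wₕ = 0.56732687; term = 0.56732687²·(1 − 0.08861143)·157.1/1462 = 0.031520935.
Sum = 0.072978051.
SE = √(0.072978051) = 0.27014.

0.27014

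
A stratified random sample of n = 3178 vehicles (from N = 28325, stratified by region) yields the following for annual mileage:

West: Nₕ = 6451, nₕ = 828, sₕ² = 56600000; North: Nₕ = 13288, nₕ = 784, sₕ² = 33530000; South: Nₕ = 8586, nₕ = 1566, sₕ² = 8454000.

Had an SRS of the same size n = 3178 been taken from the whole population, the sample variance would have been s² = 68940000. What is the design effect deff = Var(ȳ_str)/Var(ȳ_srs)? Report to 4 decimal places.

Var(ȳ_str) = Σ Wₕ²(1−fₕ)sₕ²/nₕ with Wₕ = Nₕ/28325:
  West: (6451/28325)²·(1−828/6451)·56600000/828 = 3090.5899
  North: (13288/28325)²·(1−784/13288)·33530000/784 = 8856.9917
  South: (8586/28325)²·(1−1566/8586)·8454000/1566 = 405.5633
  → Var(ȳ_str) = 12353.145.
Var(ȳ_srs) = (1 − 3178/28325)·68940000/3178 = 19258.996.
deff = 12353.145 / 19258.996 = 0.6414.

0.6414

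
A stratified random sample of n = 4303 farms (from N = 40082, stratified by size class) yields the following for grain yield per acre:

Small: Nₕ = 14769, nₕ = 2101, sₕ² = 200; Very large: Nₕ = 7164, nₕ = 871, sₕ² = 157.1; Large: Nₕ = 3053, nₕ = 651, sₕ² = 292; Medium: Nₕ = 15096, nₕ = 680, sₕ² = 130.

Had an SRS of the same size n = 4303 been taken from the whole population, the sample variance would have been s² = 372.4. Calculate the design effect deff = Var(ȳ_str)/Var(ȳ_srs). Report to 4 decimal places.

Var(ȳ_str) = Σ Wₕ²(1−fₕ)sₕ²/nₕ with Wₕ = Nₕ/40082:
  Small: (14769/40082)²·(1−2101/14769)·200/2101 = 0.011085731
  Very large: (7164/40082)²·(1−871/7164)·157.1/871 = 0.0050614223
  Large: (3053/40082)²·(1−651/3053)·292/651 = 0.002047401
  Medium: (15096/40082)²·(1−680/15096)·130/680 = 0.025896575
  → Var(ȳ_str) = 0.044091129.
Var(ȳ_srs) = (1 − 4303/40082)·372.4/4303 = 0.077253318.
deff = 0.044091129 / 0.077253318 = 0.5707.

0.5707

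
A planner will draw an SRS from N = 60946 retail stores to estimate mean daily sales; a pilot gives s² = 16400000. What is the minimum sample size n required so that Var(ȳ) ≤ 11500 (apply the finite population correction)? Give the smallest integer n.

1394

Without fpc, n₀ = s²/D = 16400000/11500 = 1426.0870.
With fpc, (1 − n/N)·s²/n ≤ D requires n ≥ n₀/(1 + n₀/N) = 1426.0870/(1 + 1426.0870/60946) = 1393.4807.
Rounding up, n = 1394.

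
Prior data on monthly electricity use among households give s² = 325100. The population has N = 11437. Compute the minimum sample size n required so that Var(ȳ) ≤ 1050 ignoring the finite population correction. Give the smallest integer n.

310

Without fpc, n₀ = s²/D = 325100/1050 = 309.6190.
Rounding up, n = 310.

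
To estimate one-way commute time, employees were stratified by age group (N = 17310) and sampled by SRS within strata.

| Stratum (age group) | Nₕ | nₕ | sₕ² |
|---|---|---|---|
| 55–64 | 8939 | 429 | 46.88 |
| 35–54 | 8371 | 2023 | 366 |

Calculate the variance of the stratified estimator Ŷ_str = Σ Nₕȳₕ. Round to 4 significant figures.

1.793 × 10^7

Var(Ŷ_str) = Σₕ Nₕ²(1 − fₕ)sₕ²/nₕ.
55–64: 8939²·(1 − 429/8939)·46.88/429 = 8.3128283 × 10^6.
35–54: 8371²·(1 − 2023/8371)·366/2023 = 9.6138969 × 10^6.
Sum = 1.7926725 × 10^7.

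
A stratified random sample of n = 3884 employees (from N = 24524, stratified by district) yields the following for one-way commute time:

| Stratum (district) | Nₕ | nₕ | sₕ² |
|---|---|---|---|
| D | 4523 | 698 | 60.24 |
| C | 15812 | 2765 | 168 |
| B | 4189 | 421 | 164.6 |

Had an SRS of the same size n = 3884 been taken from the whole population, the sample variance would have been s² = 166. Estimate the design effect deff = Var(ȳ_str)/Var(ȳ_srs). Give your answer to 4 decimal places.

Var(ȳ_str) = Σ Wₕ²(1−fₕ)sₕ²/nₕ with Wₕ = Nₕ/24524:
  D: (4523/24524)²·(1−698/4523)·60.24/698 = 0.0024825897
  C: (15812/24524)²·(1−2765/15812)·168/2765 = 0.020841501
  B: (4189/24524)²·(1−421/4189)·164.6/421 = 0.010260922
  → Var(ȳ_str) = 0.033585013.
Var(ȳ_srs) = (1 − 3884/24524)·166/3884 = 0.035970564.
deff = 0.033585013 / 0.035970564 = 0.9337.

0.9337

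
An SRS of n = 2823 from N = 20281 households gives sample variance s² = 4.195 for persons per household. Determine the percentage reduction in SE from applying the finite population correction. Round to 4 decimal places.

7.2204

f = n/N = 2823/20281 = 0.13919432.
SE_no-fpc = √(s²/n) = 0.038548772; SE_fpc = √((1−f)s²/n) = 0.035765402.
Ratio = √(1−f) = 0.92779614. Reduction = 100·(1 − 0.92779614) = 7.2204%.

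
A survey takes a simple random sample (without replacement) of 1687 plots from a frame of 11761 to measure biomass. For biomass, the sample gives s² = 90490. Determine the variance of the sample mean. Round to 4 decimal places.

Under SRS without replacement, Var(ȳ) = (1 − f)·s²/n with f = n/N = 1687/11761 = 0.14344018.
Var(ȳ) = (1 − 0.14344018)·90490/1687 = 0.85655982·53.639597 = 45.945523.

45.9455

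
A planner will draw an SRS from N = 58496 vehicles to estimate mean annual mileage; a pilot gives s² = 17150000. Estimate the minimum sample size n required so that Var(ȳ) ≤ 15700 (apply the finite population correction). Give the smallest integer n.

Without fpc, n₀ = s²/D = 17150000/15700 = 1092.3567.
With fpc, (1 − n/N)·s²/n ≤ D requires n ≥ n₀/(1 + n₀/N) = 1092.3567/(1 + 1092.3567/58496) = 1072.3319.
Rounding up, n = 1073.

1073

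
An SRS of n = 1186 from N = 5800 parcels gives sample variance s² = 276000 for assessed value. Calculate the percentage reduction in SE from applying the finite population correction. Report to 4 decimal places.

10.8082

f = n/N = 1186/5800 = 0.20448276.
SE_no-fpc = √(s²/n) = 15.254999; SE_fpc = √((1−f)s²/n) = 13.606205.
Ratio = √(1−f) = 0.89191773. Reduction = 100·(1 − 0.89191773) = 10.8082%.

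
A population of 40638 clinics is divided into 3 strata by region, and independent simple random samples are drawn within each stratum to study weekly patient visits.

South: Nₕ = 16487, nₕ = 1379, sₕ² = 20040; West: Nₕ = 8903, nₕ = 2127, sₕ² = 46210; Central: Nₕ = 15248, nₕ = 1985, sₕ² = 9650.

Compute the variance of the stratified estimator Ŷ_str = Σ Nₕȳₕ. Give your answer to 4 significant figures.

Var(Ŷ_str) = Σₕ Nₕ²(1 − fₕ)sₕ²/nₕ.
South: 16487²·(1 − 1379/16487)·20040/1379 = 3.6197791 × 10^9.
West: 8903²·(1 − 2127/8903)·46210/2127 = 1.3106244 × 10^9.
Central: 15248²·(1 − 1985/15248)·9650/1985 = 9.8315378 × 10^8.
Sum = 5.9135573 × 10^9.

5.914 × 10^9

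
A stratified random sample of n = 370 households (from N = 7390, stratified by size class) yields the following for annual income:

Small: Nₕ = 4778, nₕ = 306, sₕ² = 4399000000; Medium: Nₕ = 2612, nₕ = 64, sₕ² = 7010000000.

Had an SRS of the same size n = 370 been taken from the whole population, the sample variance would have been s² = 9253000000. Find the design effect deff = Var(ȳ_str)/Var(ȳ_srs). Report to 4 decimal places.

Var(ȳ_str) = Σ Wₕ²(1−fₕ)sₕ²/nₕ with Wₕ = Nₕ/7390:
  Small: (4778/7390)²·(1−306/4778)·4399000000/306 = 5.6245994 × 10^6
  Medium: (2612/7390)²·(1−64/2612)·7010000000/64 = 1.3348171 × 10^7
  → Var(ȳ_str) = 1.897277 × 10^7.
Var(ȳ_srs) = (1 − 370/7390)·9253000000/370 = 2.3756011 × 10^7.
deff = (1.897277 × 10^7) / (2.3756011 × 10^7) = 0.7987.

0.7987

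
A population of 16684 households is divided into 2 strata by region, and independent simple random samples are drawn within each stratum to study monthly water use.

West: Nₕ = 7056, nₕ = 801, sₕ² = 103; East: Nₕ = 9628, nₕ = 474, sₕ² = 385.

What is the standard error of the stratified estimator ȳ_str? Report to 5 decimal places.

0.52684

Var(ȳ_str) = Σₕ Wₕ²(1 − fₕ)sₕ²/nₕ with Wₕ = Nₕ/N, N = 16684.
West: Wₕ = 0.42292016; term = 0.42292016²·(1 − 0.11352041)·103/801 = 0.020388733.
East: Wₕ = 0.57707984; term = 0.57707984²·(1 − 0.04923141)·385/474 = 0.25717516.
Sum = 0.27756389.
SE = √(0.27756389) = 0.52684.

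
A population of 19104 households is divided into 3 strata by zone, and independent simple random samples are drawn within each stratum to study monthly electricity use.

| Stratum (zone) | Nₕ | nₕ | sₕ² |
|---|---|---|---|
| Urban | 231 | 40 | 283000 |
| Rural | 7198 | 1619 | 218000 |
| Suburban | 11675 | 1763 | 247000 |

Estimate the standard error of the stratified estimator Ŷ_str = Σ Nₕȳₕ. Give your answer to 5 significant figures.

148100

Var(Ŷ_str) = Σₕ Nₕ²(1 − fₕ)sₕ²/nₕ.
Urban: 231²·(1 − 40/231)·283000/40 = 3.1215608 × 10^8.
Rural: 7198²·(1 − 1619/7198)·218000/1619 = 5.4072674 × 10^9.
Suburban: 11675²·(1 − 1763/11675)·247000/1763 = 1.6212979 × 10^10.
Sum = 2.1932402 × 10^10.
SE = √(2.1932402 × 10^10) = 148100.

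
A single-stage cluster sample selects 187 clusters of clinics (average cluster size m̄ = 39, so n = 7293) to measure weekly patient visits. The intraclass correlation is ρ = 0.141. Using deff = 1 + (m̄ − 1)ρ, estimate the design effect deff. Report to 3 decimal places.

deff = 1 + (39 − 1)·0.141 = 1 + 5.358 = 6.358.

6.358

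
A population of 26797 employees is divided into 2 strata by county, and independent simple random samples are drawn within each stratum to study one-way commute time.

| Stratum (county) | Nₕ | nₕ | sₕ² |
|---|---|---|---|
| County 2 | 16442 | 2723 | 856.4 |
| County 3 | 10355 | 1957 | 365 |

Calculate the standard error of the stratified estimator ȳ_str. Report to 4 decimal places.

0.3484

Var(ȳ_str) = Σₕ Wₕ²(1 − fₕ)sₕ²/nₕ with Wₕ = Nₕ/N, N = 26797.
County 2: Wₕ = 0.61357615; term = 0.61357615²·(1 − 0.16561246)·856.4/2723 = 0.098794727.
County 3: Wₕ = 0.38642385; term = 0.38642385²·(1 − 0.18899083)·365/1957 = 0.02258685.
Sum = 0.12138158.
SE = √(0.12138158) = 0.3484.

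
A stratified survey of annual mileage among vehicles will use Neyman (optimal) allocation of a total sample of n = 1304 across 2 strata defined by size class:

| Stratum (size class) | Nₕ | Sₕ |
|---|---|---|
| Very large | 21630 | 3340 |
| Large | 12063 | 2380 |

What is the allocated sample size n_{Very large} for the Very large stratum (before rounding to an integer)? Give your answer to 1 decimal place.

Neyman allocation: nₕ = n·NₕSₕ / Σⱼ NⱼSⱼ.
Σ NⱼSⱼ = 21630·3340 + 12063·2380 = 1.0095414 × 10^8.
n_{Very large} = 1304·21630·3340 / (1.0095414 × 10^8) = 933.2.

933.2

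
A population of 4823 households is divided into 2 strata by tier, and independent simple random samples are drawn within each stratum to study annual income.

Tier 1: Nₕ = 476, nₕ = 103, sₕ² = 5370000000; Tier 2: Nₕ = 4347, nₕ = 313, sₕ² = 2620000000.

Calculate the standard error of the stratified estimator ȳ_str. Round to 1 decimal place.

2590.0

Var(ȳ_str) = Σₕ Wₕ²(1 − fₕ)sₕ²/nₕ with Wₕ = Nₕ/N, N = 4823.
Tier 1: Wₕ = 0.09869376; term = 0.09869376²·(1 − 0.21638655)·5370000000/103 = 397940.67.
Tier 2: Wₕ = 0.90130624; term = 0.90130624²·(1 − 0.07200368)·2620000000/313 = 6.3102703 × 10^6.
Sum = 6.708211 × 10^6.
SE = √(6.708211 × 10^6) = 2590.0.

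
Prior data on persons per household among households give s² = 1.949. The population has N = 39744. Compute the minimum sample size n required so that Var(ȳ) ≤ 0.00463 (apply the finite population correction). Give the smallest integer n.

417

Without fpc, n₀ = s²/D = 1.949/0.00463 = 420.9503.
With fpc, (1 − n/N)·s²/n ≤ D requires n ≥ n₀/(1 + n₀/N) = 420.9503/(1 + 420.9503/39744) = 416.5385.
Rounding up, n = 417.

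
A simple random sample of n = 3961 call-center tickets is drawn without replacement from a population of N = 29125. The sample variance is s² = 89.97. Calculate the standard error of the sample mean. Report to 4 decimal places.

Under SRS without replacement, Var(ȳ) = (1 − f)·s²/n with f = n/N = 3961/29125 = 0.13600000.
Var(ȳ) = (1 − 0.13600000)·89.97/3961 = 0.86400000·0.022713961 = 0.019624862.
SE(ȳ) = √(0.019624862) = 0.1401.

0.1401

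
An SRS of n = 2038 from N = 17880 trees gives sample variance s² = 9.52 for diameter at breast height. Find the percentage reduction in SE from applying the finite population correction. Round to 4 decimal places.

f = n/N = 2038/17880 = 0.11398210.
SE_no-fpc = √(s²/n) = 0.068346517; SE_fpc = √((1−f)s²/n) = 0.064333567.
Ratio = √(1−f) = 0.94128524. Reduction = 100·(1 − 0.94128524) = 5.8715%.

5.8715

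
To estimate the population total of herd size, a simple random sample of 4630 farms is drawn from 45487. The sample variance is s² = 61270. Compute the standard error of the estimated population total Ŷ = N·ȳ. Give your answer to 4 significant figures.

Var(Ŷ) = N²·Var(ȳ) = N²·(1 − n/N)·s²/n.
f = 4630/45487 = 0.10178732; Var(ȳ) = 0.89821268·61270/4630 = 11.886283.
Var(Ŷ) = 45487² · 11.886283 = 2.4593518 × 10^10.
SE(Ŷ) = √(2.4593518 × 10^10) = 156800.

156800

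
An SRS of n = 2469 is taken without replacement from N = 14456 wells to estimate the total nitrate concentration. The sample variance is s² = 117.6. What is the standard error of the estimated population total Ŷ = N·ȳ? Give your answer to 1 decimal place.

2872.9

Var(Ŷ) = N²·Var(ȳ) = N²·(1 − n/N)·s²/n.
f = 2469/14456 = 0.17079413; Var(ȳ) = 0.82920587·117.6/2469 = 0.039495589.
Var(Ŷ) = 14456² · 0.039495589 = 8.2536277 × 10^6.
SE(Ŷ) = √(8.2536277 × 10^6) = 2872.9.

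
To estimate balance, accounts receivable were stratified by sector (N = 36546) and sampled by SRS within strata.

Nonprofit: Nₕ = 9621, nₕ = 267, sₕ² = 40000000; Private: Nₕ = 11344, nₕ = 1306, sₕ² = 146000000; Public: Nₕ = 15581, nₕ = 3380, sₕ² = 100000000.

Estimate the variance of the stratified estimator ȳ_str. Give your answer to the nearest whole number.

Var(ȳ_str) = Σₕ Wₕ²(1 − fₕ)sₕ²/nₕ with Wₕ = Nₕ/N, N = 36546.
Nonprofit: Wₕ = 0.26325726; term = 0.26325726²·(1 − 0.02775179)·40000000/267 = 10094.542.
Private: Wₕ = 0.31040333; term = 0.31040333²·(1 − 0.11512694)·146000000/1306 = 9531.1079.
Public: Wₕ = 0.42633941; term = 0.42633941²·(1 − 0.21693088)·100000000/3380 = 4211.0884.
Sum = 23836.738.

23837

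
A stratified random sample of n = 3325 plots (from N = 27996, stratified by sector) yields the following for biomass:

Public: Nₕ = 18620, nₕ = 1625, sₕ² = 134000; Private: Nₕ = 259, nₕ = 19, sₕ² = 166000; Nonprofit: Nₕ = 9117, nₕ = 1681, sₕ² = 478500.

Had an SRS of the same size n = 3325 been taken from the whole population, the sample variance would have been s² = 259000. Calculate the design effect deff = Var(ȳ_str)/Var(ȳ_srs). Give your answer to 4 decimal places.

0.8538

Var(ȳ_str) = Σ Wₕ²(1−fₕ)sₕ²/nₕ with Wₕ = Nₕ/27996:
  Public: (18620/27996)²·(1−1625/18620)·134000/1625 = 33.293566
  Private: (259/27996)²·(1−19/259)·166000/19 = 0.69290473
  Nonprofit: (9117/27996)²·(1−1681/9117)·478500/1681 = 24.621448
  → Var(ȳ_str) = 58.607919.
Var(ȳ_srs) = (1 − 3325/27996)·259000/3325 = 68.643415.
deff = 58.607919 / 68.643415 = 0.8538.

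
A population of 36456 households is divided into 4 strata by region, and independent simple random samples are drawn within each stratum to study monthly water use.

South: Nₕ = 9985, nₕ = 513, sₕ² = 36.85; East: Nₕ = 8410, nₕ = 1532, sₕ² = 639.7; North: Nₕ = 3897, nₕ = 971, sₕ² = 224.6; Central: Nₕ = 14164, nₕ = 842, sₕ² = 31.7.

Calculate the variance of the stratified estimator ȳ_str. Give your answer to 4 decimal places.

0.0306

Var(ȳ_str) = Σₕ Wₕ²(1 − fₕ)sₕ²/nₕ with Wₕ = Nₕ/N, N = 36456.
South: Wₕ = 0.27389181; term = 0.27389181²·(1 − 0.05137707)·36.85/513 = 0.0051117765.
East: Wₕ = 0.23068905; term = 0.23068905²·(1 − 0.18216409)·639.7/1532 = 0.018173464.
North: Wₕ = 0.10689598; term = 0.10689598²·(1 − 0.24916603)·224.6/971 = 0.0019845279.
Central: Wₕ = 0.38852315; term = 0.38852315²·(1 − 0.05944648)·31.7/842 = 0.0053452065.
Sum = 0.030614975.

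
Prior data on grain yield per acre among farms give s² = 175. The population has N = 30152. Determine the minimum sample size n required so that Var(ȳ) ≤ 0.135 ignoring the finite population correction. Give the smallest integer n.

1297

Without fpc, n₀ = s²/D = 175/0.135 = 1296.2963.
Rounding up, n = 1297.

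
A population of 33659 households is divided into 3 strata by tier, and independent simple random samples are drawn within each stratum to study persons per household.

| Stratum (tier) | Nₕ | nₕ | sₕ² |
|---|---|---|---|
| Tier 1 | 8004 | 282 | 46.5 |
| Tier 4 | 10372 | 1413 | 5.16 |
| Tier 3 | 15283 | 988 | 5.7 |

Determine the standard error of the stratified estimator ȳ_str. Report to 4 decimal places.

Var(ȳ_str) = Σₕ Wₕ²(1 − fₕ)sₕ²/nₕ with Wₕ = Nₕ/N, N = 33659.
Tier 1: Wₕ = 0.23779673; term = 0.23779673²·(1 − 0.03523238)·46.5/282 = 0.0089957692.
Tier 4: Wₕ = 0.30814938; term = 0.30814938²·(1 − 0.13623216)·5.16/1413 = 2.9952092 × 10^-4.
Tier 3: Wₕ = 0.45405389; term = 0.45405389²·(1 − 0.06464699)·5.7/988 = 0.0011125211.
Sum = 0.010407811.
SE = √(0.010407811) = 0.1020.

0.1020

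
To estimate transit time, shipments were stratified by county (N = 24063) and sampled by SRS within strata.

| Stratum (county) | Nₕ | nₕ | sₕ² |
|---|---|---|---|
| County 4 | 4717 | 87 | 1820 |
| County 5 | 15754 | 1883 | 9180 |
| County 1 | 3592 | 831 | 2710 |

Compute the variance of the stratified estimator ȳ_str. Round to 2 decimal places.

2.68

Var(ȳ_str) = Σₕ Wₕ²(1 − fₕ)sₕ²/nₕ with Wₕ = Nₕ/N, N = 24063.
County 4: Wₕ = 0.19602710; term = 0.19602710²·(1 − 0.01844393)·1820/87 = 0.7890408.
County 5: Wₕ = 0.65469808; term = 0.65469808²·(1 − 0.11952520)·9180/1883 = 1.8398882.
County 1: Wₕ = 0.14927482; term = 0.14927482²·(1 − 0.23134744)·2710/831 = 0.055856209.
Sum = 2.6847852.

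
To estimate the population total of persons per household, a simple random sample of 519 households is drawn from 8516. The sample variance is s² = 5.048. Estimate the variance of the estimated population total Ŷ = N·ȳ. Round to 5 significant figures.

Var(Ŷ) = N²·Var(ȳ) = N²·(1 − n/N)·s²/n.
f = 519/8516 = 0.06094411; Var(ȳ) = 0.93905589·5.048/519 = 0.0091336304.
Var(Ŷ) = 8516² · 0.0091336304 = 662391.48.

662390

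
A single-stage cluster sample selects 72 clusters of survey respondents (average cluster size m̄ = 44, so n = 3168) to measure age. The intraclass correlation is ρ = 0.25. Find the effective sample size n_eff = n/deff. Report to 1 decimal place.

269.6

deff = 1 + (44 − 1)·0.25 = 1 + 10.75 = 11.75.
n_eff = 3168 / 11.75 = 269.6.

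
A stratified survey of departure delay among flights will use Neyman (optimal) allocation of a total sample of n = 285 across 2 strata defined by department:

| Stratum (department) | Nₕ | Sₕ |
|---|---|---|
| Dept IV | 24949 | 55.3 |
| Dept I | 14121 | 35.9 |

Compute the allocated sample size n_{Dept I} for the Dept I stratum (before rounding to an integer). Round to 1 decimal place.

76.6

Neyman allocation: nₕ = n·NₕSₕ / Σⱼ NⱼSⱼ.
Σ NⱼSⱼ = 24949·55.3 + 14121·35.9 = 1.8866236 × 10^6.
n_{Dept I} = 285·14121·35.9 / (1.8866236 × 10^6) = 76.6.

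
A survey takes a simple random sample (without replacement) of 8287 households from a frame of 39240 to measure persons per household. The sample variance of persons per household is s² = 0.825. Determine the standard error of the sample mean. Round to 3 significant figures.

0.00886

Under SRS without replacement, Var(ȳ) = (1 − f)·s²/n with f = n/N = 8287/39240 = 0.21118756.
Var(ȳ) = (1 − 0.21118756)·0.825/8287 = 0.78881244·9.9553518 × 10^-5 = 7.8529053 × 10^-5.
SE(ȳ) = √(7.8529053 × 10^-5) = 0.00886.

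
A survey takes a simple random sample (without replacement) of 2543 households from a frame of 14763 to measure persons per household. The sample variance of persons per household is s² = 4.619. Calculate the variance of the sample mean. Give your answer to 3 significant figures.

Under SRS without replacement, Var(ȳ) = (1 − f)·s²/n with f = n/N = 2543/14763 = 0.17225496.
Var(ȳ) = (1 − 0.17225496)·4.619/2543 = 0.82774504·0.0018163586 = 0.0015034818.

0.00150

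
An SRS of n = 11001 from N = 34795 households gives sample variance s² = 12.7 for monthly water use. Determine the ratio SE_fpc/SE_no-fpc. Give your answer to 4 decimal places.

f = n/N = 11001/34795 = 0.31616612.
SE_no-fpc = √(s²/n) = 0.033977059; SE_fpc = √((1−f)s²/n) = 0.028097073.
Ratio = √(1−f) = 0.82694249.

0.8269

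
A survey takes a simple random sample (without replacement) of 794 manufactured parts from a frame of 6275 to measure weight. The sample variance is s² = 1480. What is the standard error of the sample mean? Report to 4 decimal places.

1.2760

Under SRS without replacement, Var(ȳ) = (1 − f)·s²/n with f = n/N = 794/6275 = 0.12653386.
Var(ȳ) = (1 − 0.12653386)·1480/794 = 0.87346614·1.8639798 = 1.6281233.
SE(ȳ) = √(1.6281233) = 1.2760.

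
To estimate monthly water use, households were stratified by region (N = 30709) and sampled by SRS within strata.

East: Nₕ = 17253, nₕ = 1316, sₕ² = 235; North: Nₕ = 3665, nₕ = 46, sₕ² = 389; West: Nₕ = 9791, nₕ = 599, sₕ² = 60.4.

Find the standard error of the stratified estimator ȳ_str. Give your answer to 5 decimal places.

Var(ȳ_str) = Σₕ Wₕ²(1 − fₕ)sₕ²/nₕ with Wₕ = Nₕ/N, N = 30709.
East: Wₕ = 0.56182227; term = 0.56182227²·(1 − 0.07627659)·235/1316 = 0.052065713.
North: Wₕ = 0.11934612; term = 0.11934612²·(1 − 0.01255116)·389/46 = 0.11893864.
West: Wₕ = 0.31883161; term = 0.31883161²·(1 − 0.06117863)·60.4/599 = 0.0096231185.
Sum = 0.18062747.
SE = √(0.18062747) = 0.42500.

0.42500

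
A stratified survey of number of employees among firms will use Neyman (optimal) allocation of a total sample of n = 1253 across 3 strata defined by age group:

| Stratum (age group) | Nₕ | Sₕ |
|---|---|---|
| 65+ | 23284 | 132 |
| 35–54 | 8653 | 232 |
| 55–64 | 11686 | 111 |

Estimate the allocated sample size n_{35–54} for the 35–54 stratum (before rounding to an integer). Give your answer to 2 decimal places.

394.38

Neyman allocation: nₕ = n·NₕSₕ / Σⱼ NⱼSⱼ.
Σ NⱼSⱼ = 23284·132 + 8653·232 + 11686·111 = 6.37813 × 10^6.
n_{35–54} = 1253·8653·232 / (6.37813 × 10^6) = 394.38.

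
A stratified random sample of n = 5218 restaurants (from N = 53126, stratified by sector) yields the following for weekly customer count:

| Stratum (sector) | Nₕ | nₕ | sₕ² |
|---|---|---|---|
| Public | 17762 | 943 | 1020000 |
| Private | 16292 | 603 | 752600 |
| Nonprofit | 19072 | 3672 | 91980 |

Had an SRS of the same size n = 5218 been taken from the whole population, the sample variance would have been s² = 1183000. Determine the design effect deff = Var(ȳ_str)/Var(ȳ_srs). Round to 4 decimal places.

1.1256

Var(ȳ_str) = Σ Wₕ²(1−fₕ)sₕ²/nₕ with Wₕ = Nₕ/53126:
  Public: (17762/53126)²·(1−943/17762)·1020000/943 = 114.48966
  Private: (16292/53126)²·(1−603/16292)·752600/603 = 113.03224
  Nonprofit: (19072/53126)²·(1−3672/19072)·91980/3672 = 2.6067144
  → Var(ȳ_str) = 230.12861.
Var(ȳ_srs) = (1 − 5218/53126)·1183000/5218 = 204.4474.
deff = 230.12861 / 204.4474 = 1.1256.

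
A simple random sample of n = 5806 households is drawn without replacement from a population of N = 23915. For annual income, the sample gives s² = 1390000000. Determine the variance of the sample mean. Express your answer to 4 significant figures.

181300

Under SRS without replacement, Var(ȳ) = (1 − f)·s²/n with f = n/N = 5806/23915 = 0.24277650.
Var(ȳ) = (1 − 0.24277650)·1390000000/5806 = 0.75722350·239407.51 = 181284.99.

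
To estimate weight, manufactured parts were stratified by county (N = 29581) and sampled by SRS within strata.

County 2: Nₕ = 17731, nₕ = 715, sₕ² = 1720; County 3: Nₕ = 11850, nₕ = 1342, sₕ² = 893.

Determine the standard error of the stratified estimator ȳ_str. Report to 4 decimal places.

Var(ȳ_str) = Σₕ Wₕ²(1 − fₕ)sₕ²/nₕ with Wₕ = Nₕ/N, N = 29581.
County 2: Wₕ = 0.59940502; term = 0.59940502²·(1 − 0.04032485)·1720/715 = 0.82944465.
County 3: Wₕ = 0.40059498; term = 0.40059498²·(1 − 0.11324895)·893/1342 = 0.094691644.
Sum = 0.92413629.
SE = √(0.92413629) = 0.9613.

0.9613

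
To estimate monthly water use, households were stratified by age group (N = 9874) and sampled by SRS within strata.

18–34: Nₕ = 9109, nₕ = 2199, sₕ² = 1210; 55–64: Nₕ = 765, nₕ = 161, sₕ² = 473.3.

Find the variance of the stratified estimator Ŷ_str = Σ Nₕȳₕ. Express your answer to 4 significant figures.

3.599 × 10^7

Var(Ŷ_str) = Σₕ Nₕ²(1 − fₕ)sₕ²/nₕ.
18–34: 9109²·(1 − 2199/9109)·1210/2199 = 3.4634497 × 10^7.
55–64: 765²·(1 − 161/765)·473.3/161 = 1.3583416 × 10^6.
Sum = 3.5992839 × 10^7.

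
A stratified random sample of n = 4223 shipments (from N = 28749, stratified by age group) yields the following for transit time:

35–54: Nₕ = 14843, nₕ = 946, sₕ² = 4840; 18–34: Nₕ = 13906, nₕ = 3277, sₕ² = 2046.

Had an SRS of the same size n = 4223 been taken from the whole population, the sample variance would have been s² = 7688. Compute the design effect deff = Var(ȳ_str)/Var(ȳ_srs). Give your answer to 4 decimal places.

0.8941

Var(ȳ_str) = Σ Wₕ²(1−fₕ)sₕ²/nₕ with Wₕ = Nₕ/28749:
  35–54: (14843/28749)²·(1−946/14843)·4840/946 = 1.2768841
  18–34: (13906/28749)²·(1−3277/13906)·2046/3277 = 0.11165504
  → Var(ȳ_str) = 1.3885391.
Var(ȳ_srs) = (1 − 4223/28749)·7688/4223 = 1.5530888.
deff = 1.3885391 / 1.5530888 = 0.8941.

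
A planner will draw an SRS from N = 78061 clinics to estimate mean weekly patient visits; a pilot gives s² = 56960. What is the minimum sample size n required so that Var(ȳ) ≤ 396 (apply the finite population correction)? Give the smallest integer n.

Without fpc, n₀ = s²/D = 56960/396 = 143.8384.
With fpc, (1 − n/N)·s²/n ≤ D requires n ≥ n₀/(1 + n₀/N) = 143.8384/(1 + 143.8384/78061) = 143.5738.
Rounding up, n = 144.

144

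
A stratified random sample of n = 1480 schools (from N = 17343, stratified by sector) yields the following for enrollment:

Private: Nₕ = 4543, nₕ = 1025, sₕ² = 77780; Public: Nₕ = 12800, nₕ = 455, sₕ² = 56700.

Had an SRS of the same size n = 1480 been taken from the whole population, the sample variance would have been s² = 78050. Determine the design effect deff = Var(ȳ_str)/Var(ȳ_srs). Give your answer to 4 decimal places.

1.4408

Var(ȳ_str) = Σ Wₕ²(1−fₕ)sₕ²/nₕ with Wₕ = Nₕ/17343:
  Private: (4543/17343)²·(1−1025/4543)·77780/1025 = 4.0321269
  Public: (12800/17343)²·(1−455/12800)·56700/455 = 65.467277
  → Var(ȳ_str) = 69.499404.
Var(ȳ_srs) = (1 − 1480/17343)·78050/1480 = 48.236112.
deff = 69.499404 / 48.236112 = 1.4408.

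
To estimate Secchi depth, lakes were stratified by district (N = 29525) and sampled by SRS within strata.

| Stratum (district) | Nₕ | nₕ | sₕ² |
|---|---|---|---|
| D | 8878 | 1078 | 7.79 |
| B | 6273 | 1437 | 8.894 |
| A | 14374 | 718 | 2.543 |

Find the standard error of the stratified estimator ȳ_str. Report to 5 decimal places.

Var(ȳ_str) = Σₕ Wₕ²(1 − fₕ)sₕ²/nₕ with Wₕ = Nₕ/N, N = 29525.
D: Wₕ = 0.30069433; term = 0.30069433²·(1 − 0.12142374)·7.79/1078 = 5.7404855 × 10^-4.
B: Wₕ = 0.21246401; term = 0.21246401²·(1 − 0.22907700)·8.894/1437 = 2.1538831 × 10^-4.
A: Wₕ = 0.48684166; term = 0.48684166²·(1 − 0.04995130)·2.543/718 = 7.9752306 × 10^-4.
Sum = 0.0015869599.
SE = √(0.0015869599) = 0.03984.

0.03984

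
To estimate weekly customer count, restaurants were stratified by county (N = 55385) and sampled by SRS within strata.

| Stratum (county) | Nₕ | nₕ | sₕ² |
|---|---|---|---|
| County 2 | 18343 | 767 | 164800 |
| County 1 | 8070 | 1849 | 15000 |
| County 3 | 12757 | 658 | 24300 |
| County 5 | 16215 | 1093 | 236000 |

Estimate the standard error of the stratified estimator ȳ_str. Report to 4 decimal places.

Var(ȳ_str) = Σₕ Wₕ²(1 − fₕ)sₕ²/nₕ with Wₕ = Nₕ/N, N = 55385.
County 2: Wₕ = 0.33119076; term = 0.33119076²·(1 − 0.04181432)·164800/767 = 22.582288.
County 1: Wₕ = 0.14570732; term = 0.14570732²·(1 − 0.22912020)·15000/1849 = 0.13277116.
County 3: Wₕ = 0.23033312; term = 0.23033312²·(1 − 0.05157952)·24300/658 = 1.858207.
County 5: Wₕ = 0.29276880; term = 0.29276880²·(1 − 0.06740672)·236000/1093 = 17.259718.
Sum = 41.832984.
SE = √(41.832984) = 6.4678.

6.4678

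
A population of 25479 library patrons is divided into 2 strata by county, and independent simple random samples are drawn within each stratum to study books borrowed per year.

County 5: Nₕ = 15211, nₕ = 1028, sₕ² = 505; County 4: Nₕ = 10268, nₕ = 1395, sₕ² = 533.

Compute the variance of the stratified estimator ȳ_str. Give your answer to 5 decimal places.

Var(ȳ_str) = Σₕ Wₕ²(1 − fₕ)sₕ²/nₕ with Wₕ = Nₕ/N, N = 25479.
County 5: Wₕ = 0.59700145; term = 0.59700145²·(1 − 0.06758267)·505/1028 = 0.16325232.
County 4: Wₕ = 0.40299855; term = 0.40299855²·(1 − 0.13585898)·533/1395 = 0.053622195.
Sum = 0.21687452.

0.21687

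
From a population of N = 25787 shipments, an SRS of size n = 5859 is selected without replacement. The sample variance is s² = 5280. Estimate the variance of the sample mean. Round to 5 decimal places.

0.69642

Under SRS without replacement, Var(ȳ) = (1 − f)·s²/n with f = n/N = 5859/25787 = 0.22720751.
Var(ȳ) = (1 − 0.22720751)·5280/5859 = 0.77279249·0.90117768 = 0.69642334.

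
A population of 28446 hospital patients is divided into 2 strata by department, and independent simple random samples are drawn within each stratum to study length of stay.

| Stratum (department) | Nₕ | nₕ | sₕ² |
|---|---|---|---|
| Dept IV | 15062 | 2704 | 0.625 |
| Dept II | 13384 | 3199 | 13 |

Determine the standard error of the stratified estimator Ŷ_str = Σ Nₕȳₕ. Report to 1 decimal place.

Var(Ŷ_str) = Σₕ Nₕ²(1 − fₕ)sₕ²/nₕ.
Dept IV: 15062²·(1 − 2704/15062)·0.625/2704 = 43023.344.
Dept II: 13384²·(1 − 3199/13384)·13/3199 = 553957.02.
Sum = 596980.36.
SE = √(596980.36) = 772.6.

772.6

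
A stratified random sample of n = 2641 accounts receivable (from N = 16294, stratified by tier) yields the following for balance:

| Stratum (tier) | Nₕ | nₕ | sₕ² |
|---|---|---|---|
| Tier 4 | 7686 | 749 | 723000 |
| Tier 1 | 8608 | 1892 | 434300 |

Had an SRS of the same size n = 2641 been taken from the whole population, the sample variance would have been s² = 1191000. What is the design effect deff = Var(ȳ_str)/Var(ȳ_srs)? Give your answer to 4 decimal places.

Var(ȳ_str) = Σ Wₕ²(1−fₕ)sₕ²/nₕ with Wₕ = Nₕ/16294:
  Tier 4: (7686/16294)²·(1−749/7686)·723000/749 = 193.85327
  Tier 1: (8608/16294)²·(1−1892/8608)·434300/1892 = 49.983449
  → Var(ȳ_str) = 243.83672.
Var(ȳ_srs) = (1 − 2641/16294)·1191000/2641 = 377.87115.
deff = 243.83672 / 377.87115 = 0.6453.

0.6453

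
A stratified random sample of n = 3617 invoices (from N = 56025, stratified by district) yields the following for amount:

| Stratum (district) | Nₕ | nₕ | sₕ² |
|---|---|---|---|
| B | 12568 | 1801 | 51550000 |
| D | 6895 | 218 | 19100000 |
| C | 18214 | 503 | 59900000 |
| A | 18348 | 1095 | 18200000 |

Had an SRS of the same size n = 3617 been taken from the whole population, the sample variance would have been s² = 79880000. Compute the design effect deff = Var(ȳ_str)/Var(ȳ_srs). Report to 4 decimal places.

0.7955

Var(ȳ_str) = Σ Wₕ²(1−fₕ)sₕ²/nₕ with Wₕ = Nₕ/56025:
  B: (12568/56025)²·(1−1801/12568)·51550000/1801 = 1233.9913
  D: (6895/56025)²·(1−218/6895)·19100000/218 = 1285.0759
  C: (18214/56025)²·(1−503/18214)·59900000/503 = 12238.932
  A: (18348/56025)²·(1−1095/18348)·18200000/1095 = 1676.2813
  → Var(ȳ_str) = 16434.281.
Var(ȳ_srs) = (1 − 3617/56025)·79880000/3617 = 20658.808.
deff = 16434.281 / 20658.808 = 0.7955.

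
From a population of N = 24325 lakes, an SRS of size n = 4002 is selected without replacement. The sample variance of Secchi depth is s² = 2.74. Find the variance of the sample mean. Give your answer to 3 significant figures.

Under SRS without replacement, Var(ȳ) = (1 − f)·s²/n with f = n/N = 4002/24325 = 0.16452210.
Var(ȳ) = (1 − 0.16452210)·2.74/4002 = 0.83547790·6.8465767 × 10^-4 = 5.7201636 × 10^-4.

5.72 × 10^-4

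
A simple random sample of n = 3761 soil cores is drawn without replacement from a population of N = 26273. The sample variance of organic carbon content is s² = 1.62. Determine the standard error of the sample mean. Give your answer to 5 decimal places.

Under SRS without replacement, Var(ȳ) = (1 − f)·s²/n with f = n/N = 3761/26273 = 0.14315076.
Var(ȳ) = (1 − 0.14315076)·1.62/3761 = 0.85684924·4.3073651 × 10^-4 = 3.6907625 × 10^-4.
SE(ȳ) = √(3.6907625 × 10^-4) = 0.01921.

0.01921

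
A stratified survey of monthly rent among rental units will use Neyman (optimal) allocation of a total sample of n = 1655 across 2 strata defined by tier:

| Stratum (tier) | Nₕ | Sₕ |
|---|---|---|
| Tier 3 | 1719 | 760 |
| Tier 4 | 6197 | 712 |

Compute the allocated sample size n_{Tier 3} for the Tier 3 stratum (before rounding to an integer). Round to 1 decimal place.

Neyman allocation: nₕ = n·NₕSₕ / Σⱼ NⱼSⱼ.
Σ NⱼSⱼ = 1719·760 + 6197·712 = 5.718704 × 10^6.
n_{Tier 3} = 1655·1719·760 / (5.718704 × 10^6) = 378.1.

378.1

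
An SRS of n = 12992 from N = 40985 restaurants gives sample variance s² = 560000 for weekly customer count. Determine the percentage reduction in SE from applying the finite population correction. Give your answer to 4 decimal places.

f = n/N = 12992/40985 = 0.31699402.
SE_no-fpc = √(s²/n) = 6.5653216; SE_fpc = √((1−f)s²/n) = 5.425856.
Ratio = √(1−f) = 0.82644176. Reduction = 100·(1 − 0.82644176) = 17.3558%.

17.3558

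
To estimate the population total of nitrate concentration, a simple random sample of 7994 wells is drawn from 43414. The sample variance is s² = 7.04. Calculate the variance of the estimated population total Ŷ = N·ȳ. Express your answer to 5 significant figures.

Var(Ŷ) = N²·Var(ȳ) = N²·(1 − n/N)·s²/n.
f = 7994/43414 = 0.18413415; Var(ȳ) = 0.81586585·7.04/7994 = 7.1850082 × 10^-4.
Var(Ŷ) = 43414² · (7.1850082 × 10^-4) = 1.3542127 × 10^6.

1.3542 × 10^6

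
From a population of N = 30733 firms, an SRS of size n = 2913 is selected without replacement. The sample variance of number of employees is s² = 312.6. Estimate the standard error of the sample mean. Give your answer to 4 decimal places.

Under SRS without replacement, Var(ȳ) = (1 − f)·s²/n with f = n/N = 2913/30733 = 0.09478411.
Var(ȳ) = (1 − 0.09478411)·312.6/2913 = 0.90521589·0.10731205 = 0.097140573.
SE(ȳ) = √(0.097140573) = 0.3117.

0.3117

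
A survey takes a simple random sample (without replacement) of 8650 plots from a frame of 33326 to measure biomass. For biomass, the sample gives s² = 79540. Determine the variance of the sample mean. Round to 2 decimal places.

6.81

Under SRS without replacement, Var(ȳ) = (1 − f)·s²/n with f = n/N = 8650/33326 = 0.25955710.
Var(ȳ) = (1 − 0.25955710)·79540/8650 = 0.74044290·9.1953757 = 6.8086506.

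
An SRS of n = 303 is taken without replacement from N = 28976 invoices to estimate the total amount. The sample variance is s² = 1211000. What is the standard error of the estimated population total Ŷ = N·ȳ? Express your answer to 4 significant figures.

Var(Ŷ) = N²·Var(ȳ) = N²·(1 − n/N)·s²/n.
f = 303/28976 = 0.01045693; Var(ȳ) = 0.98954307·1211000/303 = 3954.9065.
Var(Ŷ) = 28976² · 3954.9065 = 3.3205734 × 10^12.
SE(Ŷ) = √(3.3205734 × 10^12) = 1.822 × 10^6.

1.822 × 10^6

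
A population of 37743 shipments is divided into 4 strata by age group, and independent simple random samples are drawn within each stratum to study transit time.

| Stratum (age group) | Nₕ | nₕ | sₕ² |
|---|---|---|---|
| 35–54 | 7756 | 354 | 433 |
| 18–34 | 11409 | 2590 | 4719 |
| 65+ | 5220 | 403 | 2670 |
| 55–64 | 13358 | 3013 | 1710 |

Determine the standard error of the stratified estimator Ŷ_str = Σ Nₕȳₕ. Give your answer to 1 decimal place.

22328.5

Var(Ŷ_str) = Σₕ Nₕ²(1 − fₕ)sₕ²/nₕ.
35–54: 7756²·(1 − 354/7756)·433/354 = 7.0221729 × 10^7.
18–34: 11409²·(1 − 2590/11409)·4719/2590 = 1.8332308 × 10^8.
65+: 5220²·(1 − 403/5220)·2670/403 = 1.665917 × 10^8.
55–64: 13358²·(1 − 3013/13358)·1710/3013 = 7.8427598 × 10^7.
Sum = 4.9856411 × 10^8.
SE = √(4.9856411 × 10^8) = 22328.5.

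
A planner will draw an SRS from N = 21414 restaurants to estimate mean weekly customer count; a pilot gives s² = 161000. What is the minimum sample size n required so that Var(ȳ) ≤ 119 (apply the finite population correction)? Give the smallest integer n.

1273

Without fpc, n₀ = s²/D = 161000/119 = 1352.9412.
With fpc, (1 − n/N)·s²/n ≤ D requires n ≥ n₀/(1 + n₀/N) = 1352.9412/(1 + 1352.9412/21414) = 1272.5417.
Rounding up, n = 1273.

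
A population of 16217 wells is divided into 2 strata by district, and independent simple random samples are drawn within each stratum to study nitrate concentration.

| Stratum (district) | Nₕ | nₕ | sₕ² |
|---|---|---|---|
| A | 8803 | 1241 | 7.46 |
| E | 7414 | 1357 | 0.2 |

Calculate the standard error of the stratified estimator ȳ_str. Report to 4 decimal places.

0.0393

Var(ȳ_str) = Σₕ Wₕ²(1 − fₕ)sₕ²/nₕ with Wₕ = Nₕ/N, N = 16217.
A: Wₕ = 0.54282543; term = 0.54282543²·(1 − 0.14097467)·7.46/1241 = 0.0015215751.
E: Wₕ = 0.45717457; term = 0.45717457²·(1 − 0.18303210)·0.2/1357 = 2.5166294 × 10^-5.
Sum = 0.0015467414.
SE = √(0.0015467414) = 0.0393.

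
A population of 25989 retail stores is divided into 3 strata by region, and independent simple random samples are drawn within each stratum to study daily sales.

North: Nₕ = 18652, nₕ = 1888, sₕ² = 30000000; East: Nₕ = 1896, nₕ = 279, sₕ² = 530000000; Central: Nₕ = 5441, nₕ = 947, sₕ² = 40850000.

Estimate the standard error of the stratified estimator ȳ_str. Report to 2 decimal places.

Var(ȳ_str) = Σₕ Wₕ²(1 − fₕ)sₕ²/nₕ with Wₕ = Nₕ/N, N = 25989.
North: Wₕ = 0.71768825; term = 0.71768825²·(1 − 0.10122239)·30000000/1888 = 7356.0248.
East: Wₕ = 0.07295394; term = 0.07295394²·(1 − 0.14715190)·530000000/279 = 8622.6524.
Central: Wₕ = 0.20935781; term = 0.20935781²·(1 − 0.17404889)·40850000/947 = 1561.6178.
Sum = 17540.295.
SE = √(17540.295) = 132.44.

132.44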